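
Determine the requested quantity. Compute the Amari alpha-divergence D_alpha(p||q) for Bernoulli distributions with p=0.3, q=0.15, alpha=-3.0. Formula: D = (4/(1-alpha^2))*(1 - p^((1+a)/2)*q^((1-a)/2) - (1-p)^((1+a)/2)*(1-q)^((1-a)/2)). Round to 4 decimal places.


Amari alpha-divergence:
D = (4/(1-alpha^2))*(1 - p^((1+a)/2)*q^((1-a)/2) - (1-p)^((1+a)/2)*(1-q)^((1-a)/2)).
alpha = -3.0, p = 0.3, q = 0.15.
e1 = (1+alpha)/2 = -1.0, e2 = (1-alpha)/2 = 2.0.
t1 = p^e1 * q^e2 = 0.3^-1.0 * 0.15^2.0 = 0.075.
t2 = (1-p)^e1 * (1-q)^e2 = 0.7^-1.0 * 0.85^2.0 = 1.032143.
4/(1-alpha^2) = -0.5.
D = -0.5*(1 - 0.075 - 1.032143) = 0.0536

0.0536


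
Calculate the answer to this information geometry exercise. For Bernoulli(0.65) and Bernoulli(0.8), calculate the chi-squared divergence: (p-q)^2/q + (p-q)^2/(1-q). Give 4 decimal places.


Chi-squared divergence between Bernoulli distributions:
chi^2 = (p-q)^2/q + (p-q)^2/(1-q).
p = 0.65, q = 0.8, p-q = -0.15.
(p-q)^2 = 0.0225.
term1 = 0.0225/0.8 = 0.028125.
term2 = 0.0225/0.2 = 0.1125.
chi^2 = 0.028125 + 0.1125 = 0.1406

0.1406


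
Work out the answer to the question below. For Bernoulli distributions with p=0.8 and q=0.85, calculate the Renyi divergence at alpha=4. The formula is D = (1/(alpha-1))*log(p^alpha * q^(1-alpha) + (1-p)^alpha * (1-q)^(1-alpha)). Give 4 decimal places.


Renyi divergence of order alpha between Bernoulli distributions:
D = (1/(alpha-1))*log(p^alpha * q^(1-alpha) + (1-p)^alpha * (1-q)^(1-alpha)).
alpha = 4, p = 0.8, q = 0.85.
p^alpha * q^(1-alpha) = 0.8^4 * 0.85^-3 = 0.666965.
(1-p)^alpha * (1-q)^(1-alpha) = 0.2^4 * 0.15^-3 = 0.474074.
sum = 0.666965 + 0.474074 = 1.141039.
D = (1/3)*log(1.141039) = 0.0440

0.0440


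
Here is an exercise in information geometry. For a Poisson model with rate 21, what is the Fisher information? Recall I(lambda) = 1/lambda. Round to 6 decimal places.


Fisher information for Poisson: I(lambda) = 1/lambda.
lambda = 21.
I(lambda) = 1/21 = 0.047619

0.047619


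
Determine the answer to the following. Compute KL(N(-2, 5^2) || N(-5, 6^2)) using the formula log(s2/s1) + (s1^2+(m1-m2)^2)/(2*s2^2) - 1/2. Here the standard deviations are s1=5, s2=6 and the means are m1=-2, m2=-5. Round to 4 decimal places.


KL divergence between normal distributions:
KL = log(s2/s1) + (s1^2 + (m1-m2)^2)/(2*s2^2) - 1/2.
log(6/5) = 0.182322.
(5^2 + (-2--5)^2)/(2*6^2) = (25 + 9)/72 = 0.472222.
KL = 0.182322 + 0.472222 - 0.5 = 0.1545

0.1545


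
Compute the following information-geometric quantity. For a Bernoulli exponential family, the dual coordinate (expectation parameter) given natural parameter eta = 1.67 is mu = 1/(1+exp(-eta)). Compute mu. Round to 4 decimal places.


Dual coordinate (expectation parameter) for Bernoulli:
mu = 1/(1+exp(-eta)).
eta = 1.67.
exp(-eta) = exp(-1.67) = 0.188247.
mu = 1/(1+0.188247) = 0.8416

0.8416


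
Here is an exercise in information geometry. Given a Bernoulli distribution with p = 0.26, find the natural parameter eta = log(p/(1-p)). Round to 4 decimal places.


Natural parameter for Bernoulli: eta = log(p/(1-p)).
p = 0.26, 1-p = 0.74.
p/(1-p) = 0.351351.
eta = log(0.351351) = -1.0460

-1.0460


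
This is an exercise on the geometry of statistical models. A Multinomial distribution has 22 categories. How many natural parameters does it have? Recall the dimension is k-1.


Exponential family dimension calculation:
For Multinomial with k=22 categories, dim = k-1 = 21.

21


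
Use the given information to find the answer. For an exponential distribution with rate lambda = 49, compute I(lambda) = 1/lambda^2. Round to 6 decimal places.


Fisher information for exponential: I(lambda) = 1/lambda^2.
lambda = 49, lambda^2 = 2401.
I = 1/2401 = 0.000416

0.000416


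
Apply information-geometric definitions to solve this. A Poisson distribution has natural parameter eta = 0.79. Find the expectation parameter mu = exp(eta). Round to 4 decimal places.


Expectation parameter for Poisson exponential family:
mu = exp(eta).
eta = 0.79.
mu = exp(0.79) = 2.2034

2.2034


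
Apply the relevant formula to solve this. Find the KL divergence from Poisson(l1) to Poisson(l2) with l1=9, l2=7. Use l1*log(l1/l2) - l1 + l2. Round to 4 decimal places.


KL divergence for Poisson:
KL = l1*log(l1/l2) - l1 + l2.
l1 = 9, l2 = 7.
log(9/7) = 0.251314.
l1*log(l1/l2) = 9 * 0.251314 = 2.26183.
KL = 2.26183 - 9 + 7 = 0.2618

0.2618


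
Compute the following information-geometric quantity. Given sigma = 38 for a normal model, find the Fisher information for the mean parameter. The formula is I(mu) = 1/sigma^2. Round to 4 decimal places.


The Fisher information for the mean of a normal distribution is I(mu) = 1/sigma^2.
sigma = 38, so sigma^2 = 1444.
I(mu) = 1/1444 = 0.0007

0.0007


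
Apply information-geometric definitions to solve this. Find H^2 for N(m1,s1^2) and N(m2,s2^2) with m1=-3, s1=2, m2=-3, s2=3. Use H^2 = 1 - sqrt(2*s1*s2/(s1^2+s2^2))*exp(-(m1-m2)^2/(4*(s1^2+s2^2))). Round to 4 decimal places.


Squared Hellinger distance for Gaussians:
H^2 = 1 - sqrt(2*s1*s2/(s1^2+s2^2)) * exp(-(m1-m2)^2/(4*(s1^2+s2^2))).
s1^2 = 4, s2^2 = 9, s1^2+s2^2 = 13.
sqrt(2*2*3/(13)) = 0.960769.
(m1-m2)^2 = (0)^2 = 0.
exp(-0/(4*13)) = exp(0.0) = 1.0.
H^2 = 1 - 0.960769*1.0 = 0.0392

0.0392


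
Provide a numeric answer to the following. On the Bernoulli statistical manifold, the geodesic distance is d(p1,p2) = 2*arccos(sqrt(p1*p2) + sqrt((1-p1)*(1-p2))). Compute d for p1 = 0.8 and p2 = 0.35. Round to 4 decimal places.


Geodesic distance on Bernoulli manifold:
d(p1,p2) = 2*arccos(sqrt(p1*p2) + sqrt((1-p1)*(1-p2))).
sqrt(p1*p2) = sqrt(0.8*0.35) = 0.52915.
sqrt((1-p1)*(1-p2)) = sqrt(0.2*0.65) = 0.360555.
arg = 0.52915 + 0.360555 = 0.889705.
d = 2*arccos(0.889705) = 0.9482

0.9482


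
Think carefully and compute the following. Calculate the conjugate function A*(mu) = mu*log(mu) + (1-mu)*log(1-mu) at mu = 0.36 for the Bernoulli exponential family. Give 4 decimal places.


Legendre transform for Bernoulli:
A*(mu) = mu*log(mu) + (1-mu)*log(1-mu).
mu = 0.36, 1-mu = 0.64.
mu*log(mu) = 0.36*log(0.36) = -0.367794.
(1-mu)*log(1-mu) = 0.64*log(0.64) = -0.285624.
A* = -0.367794 + -0.285624 = -0.6534

-0.6534


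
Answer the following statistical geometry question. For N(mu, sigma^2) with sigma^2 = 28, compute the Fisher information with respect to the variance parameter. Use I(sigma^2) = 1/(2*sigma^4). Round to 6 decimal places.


Fisher information for variance: I(sigma^2) = 1/(2*sigma^4).
sigma^2 = 28, so sigma^4 = 784.
I = 1/(2*784) = 1/1568 = 0.000638

0.000638


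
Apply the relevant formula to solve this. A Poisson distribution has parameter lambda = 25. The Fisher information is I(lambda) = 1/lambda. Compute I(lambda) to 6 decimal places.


Fisher information for Poisson: I(lambda) = 1/lambda.
lambda = 25.
I(lambda) = 1/25 = 0.040000

0.040000


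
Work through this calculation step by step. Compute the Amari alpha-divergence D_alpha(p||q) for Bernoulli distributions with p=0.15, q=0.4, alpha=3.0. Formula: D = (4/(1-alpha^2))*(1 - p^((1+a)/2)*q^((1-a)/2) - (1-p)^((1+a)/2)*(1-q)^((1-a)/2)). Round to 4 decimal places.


Amari alpha-divergence:
D = (4/(1-alpha^2))*(1 - p^((1+a)/2)*q^((1-a)/2) - (1-p)^((1+a)/2)*(1-q)^((1-a)/2)).
alpha = 3.0, p = 0.15, q = 0.4.
e1 = (1+alpha)/2 = 2.0, e2 = (1-alpha)/2 = -1.0.
t1 = p^e1 * q^e2 = 0.15^2.0 * 0.4^-1.0 = 0.05625.
t2 = (1-p)^e1 * (1-q)^e2 = 0.85^2.0 * 0.6^-1.0 = 1.204167.
4/(1-alpha^2) = -0.5.
D = -0.5*(1 - 0.05625 - 1.204167) = 0.1302

0.1302


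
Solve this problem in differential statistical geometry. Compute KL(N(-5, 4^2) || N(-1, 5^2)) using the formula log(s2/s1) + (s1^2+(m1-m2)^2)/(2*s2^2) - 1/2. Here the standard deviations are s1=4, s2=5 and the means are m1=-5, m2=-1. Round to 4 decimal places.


KL divergence between normal distributions:
KL = log(s2/s1) + (s1^2 + (m1-m2)^2)/(2*s2^2) - 1/2.
log(5/4) = 0.223144.
(4^2 + (-5--1)^2)/(2*5^2) = (16 + 16)/50 = 0.64.
KL = 0.223144 + 0.64 - 0.5 = 0.3631

0.3631


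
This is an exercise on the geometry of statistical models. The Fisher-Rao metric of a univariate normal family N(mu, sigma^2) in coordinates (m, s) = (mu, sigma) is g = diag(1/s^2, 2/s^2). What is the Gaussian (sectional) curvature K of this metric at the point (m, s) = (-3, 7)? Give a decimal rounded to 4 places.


The metric has the form g = (A dm^2 + B ds^2)/s^2 with A = 1, B = 2.
Substitute u = sqrt(A/B)*m: g = B*(du^2 + ds^2)/s^2, i.e. B times the
Poincare upper half-plane metric, which has constant Gaussian curvature -1.
Scaling a 2D metric by a constant c divides the Gaussian curvature by c,
so K = -1/B = -1/(2) = -0.5000 everywhere (the point (m, s) = (-3, 7) is irrelevant:
the curvature is constant).
The requested Gaussian curvature is K = -0.5000.

-0.5000


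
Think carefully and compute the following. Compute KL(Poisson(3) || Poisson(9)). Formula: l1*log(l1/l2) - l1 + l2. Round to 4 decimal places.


KL divergence for Poisson:
KL = l1*log(l1/l2) - l1 + l2.
l1 = 3, l2 = 9.
log(3/9) = -1.098612.
l1*log(l1/l2) = 3 * -1.098612 = -3.295837.
KL = -3.295837 - 3 + 9 = 2.7042

2.7042


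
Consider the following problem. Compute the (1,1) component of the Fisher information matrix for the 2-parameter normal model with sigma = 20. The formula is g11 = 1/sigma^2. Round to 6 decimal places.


For the 2-parameter normal family, the Fisher metric has:
  g11 = 1/sigma^2, g22 = 2/sigma^2.
sigma = 20, sigma^2 = 400.
g11 = 0.002500

0.002500


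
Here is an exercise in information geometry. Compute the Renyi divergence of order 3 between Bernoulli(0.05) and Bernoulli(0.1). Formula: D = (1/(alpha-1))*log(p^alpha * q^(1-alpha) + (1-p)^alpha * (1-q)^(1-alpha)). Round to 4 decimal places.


Renyi divergence of order alpha between Bernoulli distributions:
D = (1/(alpha-1))*log(p^alpha * q^(1-alpha) + (1-p)^alpha * (1-q)^(1-alpha)).
alpha = 3, p = 0.05, q = 0.1.
p^alpha * q^(1-alpha) = 0.05^3 * 0.1^-2 = 0.0125.
(1-p)^alpha * (1-q)^(1-alpha) = 0.95^3 * 0.9^-2 = 1.058488.
sum = 0.0125 + 1.058488 = 1.070988.
D = (1/2)*log(1.070988) = 0.0343

0.0343


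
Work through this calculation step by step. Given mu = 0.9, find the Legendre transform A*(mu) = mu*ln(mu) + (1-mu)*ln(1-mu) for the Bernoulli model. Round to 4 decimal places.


Legendre transform for Bernoulli:
A*(mu) = mu*log(mu) + (1-mu)*log(1-mu).
mu = 0.9, 1-mu = 0.1.
mu*log(mu) = 0.9*log(0.9) = -0.094824.
(1-mu)*log(1-mu) = 0.1*log(0.1) = -0.230259.
A* = -0.094824 + -0.230259 = -0.3251

-0.3251


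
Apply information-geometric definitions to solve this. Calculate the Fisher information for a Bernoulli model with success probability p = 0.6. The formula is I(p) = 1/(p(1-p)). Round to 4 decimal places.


For Bernoulli(p), Fisher information is I(p) = 1/(p*(1-p)).
p = 0.6, 1-p = 0.4.
p*(1-p) = 0.24.
I(p) = 1/0.24 = 4.1667

4.1667


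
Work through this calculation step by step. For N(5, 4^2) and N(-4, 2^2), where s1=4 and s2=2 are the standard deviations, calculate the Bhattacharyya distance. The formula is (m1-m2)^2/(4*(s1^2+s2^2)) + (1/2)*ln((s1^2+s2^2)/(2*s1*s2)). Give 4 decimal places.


Bhattacharyya distance between two Gaussians:
DB = (m1-m2)^2/(4*(s1^2+s2^2)) + (1/2)*ln((s1^2+s2^2)/(2*s1*s2)).
(m1-m2)^2 = (9)^2 = 81.
s1^2+s2^2 = 16 + 4 = 20.
term1 = 81/80 = 1.0125.
term2 = 0.5*ln(20/16.0) = 0.111572.
DB = 1.0125 + 0.111572 = 1.1241

1.1241


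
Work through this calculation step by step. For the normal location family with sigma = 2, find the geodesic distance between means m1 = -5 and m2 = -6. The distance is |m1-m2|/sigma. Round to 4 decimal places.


On the fixed-variance normal subfamily, geodesic distance = |m1-m2|/sigma.
|-5 - -6| = 1.
sigma = 2.
d = 1/2 = 0.5000

0.5000


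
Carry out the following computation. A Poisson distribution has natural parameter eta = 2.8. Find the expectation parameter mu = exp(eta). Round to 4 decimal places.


Expectation parameter for Poisson exponential family:
mu = exp(eta).
eta = 2.8.
mu = exp(2.8) = 16.4446

16.4446


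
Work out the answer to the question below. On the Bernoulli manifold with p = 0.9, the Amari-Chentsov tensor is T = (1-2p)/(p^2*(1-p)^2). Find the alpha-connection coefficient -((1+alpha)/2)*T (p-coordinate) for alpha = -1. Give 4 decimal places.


Skewness (Amari-Chentsov) tensor: T = (1-2p)/(p^2*(1-p)^2).
p = 0.9, 1-2p = -0.8, p^2 = 0.81, (1-p)^2 = 0.01.
T = -0.8/(0.81 * 0.01) = -98.765432.
In the p-coordinate, Gamma^(alpha) = Gamma^(0) - (alpha/2)*T with Gamma^(0) = (1/2)*g'(p) = -T/2,
so Gamma^(alpha) = -((1+alpha)/2)*T.
alpha = -1, -(1+alpha)/2 = 0.0.
Gamma = 0.0 * -98.765432 = 0.0000

0.0000


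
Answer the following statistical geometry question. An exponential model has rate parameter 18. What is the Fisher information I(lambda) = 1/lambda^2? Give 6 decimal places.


Fisher information for exponential: I(lambda) = 1/lambda^2.
lambda = 18, lambda^2 = 324.
I = 1/324 = 0.003086

0.003086


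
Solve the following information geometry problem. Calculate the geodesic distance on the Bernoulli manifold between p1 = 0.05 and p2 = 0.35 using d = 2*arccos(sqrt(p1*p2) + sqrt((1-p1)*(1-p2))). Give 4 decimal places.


Geodesic distance on Bernoulli manifold:
d(p1,p2) = 2*arccos(sqrt(p1*p2) + sqrt((1-p1)*(1-p2))).
sqrt(p1*p2) = sqrt(0.05*0.35) = 0.132288.
sqrt((1-p1)*(1-p2)) = sqrt(0.95*0.65) = 0.785812.
arg = 0.132288 + 0.785812 = 0.918099.
d = 2*arccos(0.918099) = 0.8151

0.8151


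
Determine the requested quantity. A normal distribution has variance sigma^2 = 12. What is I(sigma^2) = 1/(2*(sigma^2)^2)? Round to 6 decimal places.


Fisher information for variance: I(sigma^2) = 1/(2*sigma^4).
sigma^2 = 12, so sigma^4 = 144.
I = 1/(2*144) = 1/288 = 0.003472

0.003472


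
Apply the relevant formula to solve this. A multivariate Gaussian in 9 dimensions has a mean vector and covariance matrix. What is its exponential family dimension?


Exponential family dimension calculation:
For 9-dim MVN: mean has 9 params, covariance has 9*10/2 = 45 unique entries.
Total dim = 9 + 45 = 54.

54


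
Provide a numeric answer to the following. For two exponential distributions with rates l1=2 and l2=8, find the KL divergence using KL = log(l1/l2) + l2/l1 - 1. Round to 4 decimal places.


KL divergence for exponential family:
KL = log(l1/l2) + l2/l1 - 1.
log(2/8) = -1.386294.
8/2 = 4.0.
KL = -1.386294 + 4.0 - 1 = 1.6137

1.6137


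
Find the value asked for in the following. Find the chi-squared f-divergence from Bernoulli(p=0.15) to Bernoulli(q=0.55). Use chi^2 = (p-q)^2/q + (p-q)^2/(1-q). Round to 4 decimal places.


Chi-squared divergence between Bernoulli distributions:
chi^2 = (p-q)^2/q + (p-q)^2/(1-q).
p = 0.15, q = 0.55, p-q = -0.4.
(p-q)^2 = 0.16.
term1 = 0.16/0.55 = 0.290909.
term2 = 0.16/0.45 = 0.355556.
chi^2 = 0.290909 + 0.355556 = 0.6465

0.6465


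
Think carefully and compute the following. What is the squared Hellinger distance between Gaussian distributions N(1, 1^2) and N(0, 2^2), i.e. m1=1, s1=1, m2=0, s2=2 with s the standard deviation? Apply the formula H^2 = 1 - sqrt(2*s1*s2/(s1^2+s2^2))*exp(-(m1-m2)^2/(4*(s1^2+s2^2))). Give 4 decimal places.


Squared Hellinger distance for Gaussians:
H^2 = 1 - sqrt(2*s1*s2/(s1^2+s2^2)) * exp(-(m1-m2)^2/(4*(s1^2+s2^2))).
s1^2 = 1, s2^2 = 4, s1^2+s2^2 = 5.
sqrt(2*1*2/(5)) = 0.894427.
(m1-m2)^2 = (1)^2 = 1.
exp(-1/(4*5)) = exp(-0.05) = 0.951229.
H^2 = 1 - 0.894427*0.951229 = 0.1492

0.1492


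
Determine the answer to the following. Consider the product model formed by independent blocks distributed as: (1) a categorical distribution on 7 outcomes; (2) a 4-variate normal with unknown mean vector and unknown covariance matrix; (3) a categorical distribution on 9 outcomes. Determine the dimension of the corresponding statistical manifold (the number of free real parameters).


The dimension of a statistical manifold equals the number of free
(independent) real parameters of the model. For a product of independent
blocks the parameter counts add.
- categorical on 7 outcomes (probabilities sum to 1): 7-1 = 6.
- 4-variate normal: 4 (mean) + 4*5/2 = 10 (symmetric covariance) = 14.
- categorical on 9 outcomes (probabilities sum to 1): 9-1 = 8.
Total = 6 + 14 + 8 = 28.
Dimension = 28

28


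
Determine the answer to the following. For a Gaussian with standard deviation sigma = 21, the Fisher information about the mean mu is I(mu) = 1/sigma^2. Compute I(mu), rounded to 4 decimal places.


The Fisher information for the mean of a normal distribution is I(mu) = 1/sigma^2.
sigma = 21, so sigma^2 = 441.
I(mu) = 1/441 = 0.0023

0.0023


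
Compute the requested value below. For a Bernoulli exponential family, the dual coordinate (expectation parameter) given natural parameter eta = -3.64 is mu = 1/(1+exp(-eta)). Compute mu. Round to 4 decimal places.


Dual coordinate (expectation parameter) for Bernoulli:
mu = 1/(1+exp(-eta)).
eta = -3.64.
exp(-eta) = exp(3.64) = 38.091837.
mu = 1/(1+38.091837) = 0.0256

0.0256


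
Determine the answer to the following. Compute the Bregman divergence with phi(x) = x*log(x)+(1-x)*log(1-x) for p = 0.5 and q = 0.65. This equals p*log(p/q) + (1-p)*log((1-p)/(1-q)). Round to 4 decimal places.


Bregman divergence with negative entropy generator:
D = p*log(p/q) + (1-p)*log((1-p)/(1-q)).
p = 0.5, q = 0.65.
p*log(p/q) = 0.5*log(0.5/0.65) = -0.131182.
(1-p)*log((1-p)/(1-q)) = 0.5*log(0.5/0.35) = 0.178337.
D = -0.131182 + 0.178337 = 0.0472

0.0472


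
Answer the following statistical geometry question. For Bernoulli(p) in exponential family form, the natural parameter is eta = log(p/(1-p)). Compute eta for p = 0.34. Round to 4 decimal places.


Natural parameter for Bernoulli: eta = log(p/(1-p)).
p = 0.34, 1-p = 0.66.
p/(1-p) = 0.515152.
eta = log(0.515152) = -0.6633

-0.6633


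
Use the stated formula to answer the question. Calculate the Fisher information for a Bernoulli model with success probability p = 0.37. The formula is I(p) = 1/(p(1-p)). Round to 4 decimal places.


For Bernoulli(p), Fisher information is I(p) = 1/(p*(1-p)).
p = 0.37, 1-p = 0.63.
p*(1-p) = 0.2331.
I(p) = 1/0.2331 = 4.2900

4.2900


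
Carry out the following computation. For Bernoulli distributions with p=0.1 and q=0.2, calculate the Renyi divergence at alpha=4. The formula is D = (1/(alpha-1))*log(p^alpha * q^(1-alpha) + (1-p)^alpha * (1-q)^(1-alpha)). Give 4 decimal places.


Renyi divergence of order alpha between Bernoulli distributions:
D = (1/(alpha-1))*log(p^alpha * q^(1-alpha) + (1-p)^alpha * (1-q)^(1-alpha)).
alpha = 4, p = 0.1, q = 0.2.
p^alpha * q^(1-alpha) = 0.1^4 * 0.2^-3 = 0.0125.
(1-p)^alpha * (1-q)^(1-alpha) = 0.9^4 * 0.8^-3 = 1.281445.
sum = 0.0125 + 1.281445 = 1.293945.
D = (1/3)*log(1.293945) = 0.0859

0.0859


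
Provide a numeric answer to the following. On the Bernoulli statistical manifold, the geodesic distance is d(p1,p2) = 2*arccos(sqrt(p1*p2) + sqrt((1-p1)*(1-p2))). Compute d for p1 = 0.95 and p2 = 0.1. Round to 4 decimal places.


Geodesic distance on Bernoulli manifold:
d(p1,p2) = 2*arccos(sqrt(p1*p2) + sqrt((1-p1)*(1-p2))).
sqrt(p1*p2) = sqrt(0.95*0.1) = 0.308221.
sqrt((1-p1)*(1-p2)) = sqrt(0.05*0.9) = 0.212132.
arg = 0.308221 + 0.212132 = 0.520353.
d = 2*arccos(0.520353) = 2.0471

2.0471


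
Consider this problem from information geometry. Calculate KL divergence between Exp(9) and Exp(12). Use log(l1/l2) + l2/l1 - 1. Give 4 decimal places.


KL divergence for exponential family:
KL = log(l1/l2) + l2/l1 - 1.
log(9/12) = -0.287682.
12/9 = 1.333333.
KL = -0.287682 + 1.333333 - 1 = 0.0457

0.0457


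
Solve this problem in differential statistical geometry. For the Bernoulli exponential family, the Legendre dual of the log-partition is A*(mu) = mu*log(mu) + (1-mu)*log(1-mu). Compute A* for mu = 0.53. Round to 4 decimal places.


Legendre transform for Bernoulli:
A*(mu) = mu*log(mu) + (1-mu)*log(1-mu).
mu = 0.53, 1-mu = 0.47.
mu*log(mu) = 0.53*log(0.53) = -0.336485.
(1-mu)*log(1-mu) = 0.47*log(0.47) = -0.354861.
A* = -0.336485 + -0.354861 = -0.6913

-0.6913


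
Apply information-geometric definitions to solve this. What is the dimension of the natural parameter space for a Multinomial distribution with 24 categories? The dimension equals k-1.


Exponential family dimension calculation:
For Multinomial with k=24 categories, dim = k-1 = 23.

23


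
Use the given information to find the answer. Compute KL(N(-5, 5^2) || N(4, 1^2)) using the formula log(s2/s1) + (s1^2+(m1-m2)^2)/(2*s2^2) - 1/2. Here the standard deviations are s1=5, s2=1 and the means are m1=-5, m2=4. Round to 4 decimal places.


KL divergence between normal distributions:
KL = log(s2/s1) + (s1^2 + (m1-m2)^2)/(2*s2^2) - 1/2.
log(1/5) = -1.609438.
(5^2 + (-5-4)^2)/(2*1^2) = (25 + 81)/2 = 53.0.
KL = -1.609438 + 53.0 - 0.5 = 50.8906

50.8906


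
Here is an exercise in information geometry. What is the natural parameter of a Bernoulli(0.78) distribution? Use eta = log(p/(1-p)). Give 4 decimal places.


Natural parameter for Bernoulli: eta = log(p/(1-p)).
p = 0.78, 1-p = 0.22.
p/(1-p) = 3.545455.
eta = log(3.545455) = 1.2657

1.2657


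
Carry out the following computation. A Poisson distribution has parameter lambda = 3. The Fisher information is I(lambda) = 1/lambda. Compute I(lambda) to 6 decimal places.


Fisher information for Poisson: I(lambda) = 1/lambda.
lambda = 3.
I(lambda) = 1/3 = 0.333333

0.333333


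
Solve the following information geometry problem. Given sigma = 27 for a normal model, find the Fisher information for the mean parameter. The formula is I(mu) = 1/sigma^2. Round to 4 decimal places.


The Fisher information for the mean of a normal distribution is I(mu) = 1/sigma^2.
sigma = 27, so sigma^2 = 729.
I(mu) = 1/729 = 0.0014

0.0014


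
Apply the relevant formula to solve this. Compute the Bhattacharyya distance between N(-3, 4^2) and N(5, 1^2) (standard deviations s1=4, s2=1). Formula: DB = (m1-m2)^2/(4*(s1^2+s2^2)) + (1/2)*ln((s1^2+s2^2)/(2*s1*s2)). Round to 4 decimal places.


Bhattacharyya distance between two Gaussians:
DB = (m1-m2)^2/(4*(s1^2+s2^2)) + (1/2)*ln((s1^2+s2^2)/(2*s1*s2)).
(m1-m2)^2 = (-8)^2 = 64.
s1^2+s2^2 = 16 + 1 = 17.
term1 = 64/68 = 0.941176.
term2 = 0.5*ln(17/8.0) = 0.376886.
DB = 0.941176 + 0.376886 = 1.3181

1.3181


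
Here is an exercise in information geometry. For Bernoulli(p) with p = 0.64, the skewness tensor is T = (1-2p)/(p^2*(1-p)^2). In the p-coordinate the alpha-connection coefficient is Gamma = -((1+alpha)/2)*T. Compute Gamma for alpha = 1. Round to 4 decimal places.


Skewness (Amari-Chentsov) tensor: T = (1-2p)/(p^2*(1-p)^2).
p = 0.64, 1-2p = -0.28, p^2 = 0.4096, (1-p)^2 = 0.1296.
T = -0.28/(0.4096 * 0.1296) = -5.274643.
In the p-coordinate, Gamma^(alpha) = Gamma^(0) - (alpha/2)*T with Gamma^(0) = (1/2)*g'(p) = -T/2,
so Gamma^(alpha) = -((1+alpha)/2)*T.
alpha = 1, -(1+alpha)/2 = -1.0.
Gamma = -1.0 * -5.274643 = 5.2746

5.2746


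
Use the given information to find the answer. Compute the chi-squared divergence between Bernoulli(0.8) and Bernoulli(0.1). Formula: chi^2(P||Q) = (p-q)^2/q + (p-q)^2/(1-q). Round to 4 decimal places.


Chi-squared divergence between Bernoulli distributions:
chi^2 = (p-q)^2/q + (p-q)^2/(1-q).
p = 0.8, q = 0.1, p-q = 0.7.
(p-q)^2 = 0.49.
term1 = 0.49/0.1 = 4.9.
term2 = 0.49/0.9 = 0.544444.
chi^2 = 4.9 + 0.544444 = 5.4444

5.4444


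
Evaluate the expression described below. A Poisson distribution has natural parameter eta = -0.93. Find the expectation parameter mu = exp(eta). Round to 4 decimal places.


Expectation parameter for Poisson exponential family:
mu = exp(eta).
eta = -0.93.
mu = exp(-0.93) = 0.3946

0.3946


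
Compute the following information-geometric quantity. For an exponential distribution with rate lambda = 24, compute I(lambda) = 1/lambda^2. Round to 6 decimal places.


Fisher information for exponential: I(lambda) = 1/lambda^2.
lambda = 24, lambda^2 = 576.
I = 1/576 = 0.001736

0.001736


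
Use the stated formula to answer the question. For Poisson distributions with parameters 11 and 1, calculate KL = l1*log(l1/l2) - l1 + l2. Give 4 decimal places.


KL divergence for Poisson:
KL = l1*log(l1/l2) - l1 + l2.
l1 = 11, l2 = 1.
log(11/1) = 2.397895.
l1*log(l1/l2) = 11 * 2.397895 = 26.376848.
KL = 26.376848 - 11 + 1 = 16.3768

16.3768


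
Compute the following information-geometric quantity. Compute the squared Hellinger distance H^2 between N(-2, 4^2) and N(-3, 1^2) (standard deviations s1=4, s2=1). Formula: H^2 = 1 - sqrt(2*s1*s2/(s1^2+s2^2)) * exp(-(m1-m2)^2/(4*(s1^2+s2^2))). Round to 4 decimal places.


Squared Hellinger distance for Gaussians:
H^2 = 1 - sqrt(2*s1*s2/(s1^2+s2^2)) * exp(-(m1-m2)^2/(4*(s1^2+s2^2))).
s1^2 = 16, s2^2 = 1, s1^2+s2^2 = 17.
sqrt(2*4*1/(17)) = 0.685994.
(m1-m2)^2 = (1)^2 = 1.
exp(-1/(4*17)) = exp(-0.014706) = 0.985402.
H^2 = 1 - 0.685994*0.985402 = 0.3240

0.3240


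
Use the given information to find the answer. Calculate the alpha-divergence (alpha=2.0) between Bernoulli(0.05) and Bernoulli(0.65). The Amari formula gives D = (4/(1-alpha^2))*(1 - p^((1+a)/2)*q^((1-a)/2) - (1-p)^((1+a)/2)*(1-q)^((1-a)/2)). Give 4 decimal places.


Amari alpha-divergence:
D = (4/(1-alpha^2))*(1 - p^((1+a)/2)*q^((1-a)/2) - (1-p)^((1+a)/2)*(1-q)^((1-a)/2)).
alpha = 2.0, p = 0.05, q = 0.65.
e1 = (1+alpha)/2 = 1.5, e2 = (1-alpha)/2 = -0.5.
t1 = p^e1 * q^e2 = 0.05^1.5 * 0.65^-0.5 = 0.013868.
t2 = (1-p)^e1 * (1-q)^e2 = 0.95^1.5 * 0.35^-0.5 = 1.565133.
4/(1-alpha^2) = -1.333333.
D = -1.333333*(1 - 0.013868 - 1.565133) = 0.7720

0.7720


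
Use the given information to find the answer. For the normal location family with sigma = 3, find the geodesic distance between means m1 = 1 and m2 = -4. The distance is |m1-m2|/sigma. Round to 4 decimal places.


On the fixed-variance normal subfamily, geodesic distance = |m1-m2|/sigma.
|1 - -4| = 5.
sigma = 3.
d = 5/3 = 1.6667

1.6667


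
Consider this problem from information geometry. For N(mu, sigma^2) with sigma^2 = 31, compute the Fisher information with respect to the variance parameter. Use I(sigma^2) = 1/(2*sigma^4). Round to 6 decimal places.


Fisher information for variance: I(sigma^2) = 1/(2*sigma^4).
sigma^2 = 31, so sigma^4 = 961.
I = 1/(2*961) = 1/1922 = 0.000520

0.000520


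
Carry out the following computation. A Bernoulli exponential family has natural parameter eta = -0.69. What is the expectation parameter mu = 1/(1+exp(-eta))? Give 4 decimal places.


Dual coordinate (expectation parameter) for Bernoulli:
mu = 1/(1+exp(-eta)).
eta = -0.69.
exp(-eta) = exp(0.69) = 1.993716.
mu = 1/(1+1.993716) = 0.3340

0.3340


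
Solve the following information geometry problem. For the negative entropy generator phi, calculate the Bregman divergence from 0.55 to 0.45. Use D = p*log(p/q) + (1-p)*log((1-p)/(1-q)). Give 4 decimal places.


Bregman divergence with negative entropy generator:
D = p*log(p/q) + (1-p)*log((1-p)/(1-q)).
p = 0.55, q = 0.45.
p*log(p/q) = 0.55*log(0.55/0.45) = 0.110369.
(1-p)*log((1-p)/(1-q)) = 0.45*log(0.45/0.55) = -0.090302.
D = 0.110369 + -0.090302 = 0.0201

0.0201


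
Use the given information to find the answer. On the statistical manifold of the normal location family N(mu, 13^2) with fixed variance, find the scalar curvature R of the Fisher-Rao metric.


This family has a single free parameter, so its statistical manifold
is 1-dimensional. The Riemann curvature tensor of any 1-dimensional
Riemannian manifold vanishes identically, so R = 0.

0


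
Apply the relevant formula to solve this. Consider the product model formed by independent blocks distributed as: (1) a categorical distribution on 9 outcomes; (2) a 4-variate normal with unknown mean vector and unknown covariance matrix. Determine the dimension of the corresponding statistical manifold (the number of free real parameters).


The dimension of a statistical manifold equals the number of free
(independent) real parameters of the model. For a product of independent
blocks the parameter counts add.
- categorical on 9 outcomes (probabilities sum to 1): 9-1 = 8.
- 4-variate normal: 4 (mean) + 4*5/2 = 10 (symmetric covariance) = 14.
Total = 8 + 14 = 22.
Dimension = 22

22


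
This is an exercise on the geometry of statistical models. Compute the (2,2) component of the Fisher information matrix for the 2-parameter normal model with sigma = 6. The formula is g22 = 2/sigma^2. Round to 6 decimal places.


For the 2-parameter normal family, the Fisher metric has:
  g11 = 1/sigma^2, g22 = 2/sigma^2.
sigma = 6, sigma^2 = 36.
g22 = 0.055556

0.055556


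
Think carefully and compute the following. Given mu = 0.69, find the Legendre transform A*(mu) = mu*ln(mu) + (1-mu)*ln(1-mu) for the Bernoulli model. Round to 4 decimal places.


Legendre transform for Bernoulli:
A*(mu) = mu*log(mu) + (1-mu)*log(1-mu).
mu = 0.69, 1-mu = 0.31.
mu*log(mu) = 0.69*log(0.69) = -0.256034.
(1-mu)*log(1-mu) = 0.31*log(0.31) = -0.363067.
A* = -0.256034 + -0.363067 = -0.6191

-0.6191


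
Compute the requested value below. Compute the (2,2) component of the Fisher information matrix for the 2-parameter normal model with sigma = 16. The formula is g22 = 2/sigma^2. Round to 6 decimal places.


For the 2-parameter normal family, the Fisher metric has:
  g11 = 1/sigma^2, g22 = 2/sigma^2.
sigma = 16, sigma^2 = 256.
g22 = 0.007813

0.007813


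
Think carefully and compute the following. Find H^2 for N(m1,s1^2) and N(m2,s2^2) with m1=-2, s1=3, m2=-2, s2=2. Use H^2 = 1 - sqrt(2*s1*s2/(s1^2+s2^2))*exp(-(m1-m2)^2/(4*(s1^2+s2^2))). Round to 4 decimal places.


Squared Hellinger distance for Gaussians:
H^2 = 1 - sqrt(2*s1*s2/(s1^2+s2^2)) * exp(-(m1-m2)^2/(4*(s1^2+s2^2))).
s1^2 = 9, s2^2 = 4, s1^2+s2^2 = 13.
sqrt(2*3*2/(13)) = 0.960769.
(m1-m2)^2 = (0)^2 = 0.
exp(-0/(4*13)) = exp(0.0) = 1.0.
H^2 = 1 - 0.960769*1.0 = 0.0392

0.0392


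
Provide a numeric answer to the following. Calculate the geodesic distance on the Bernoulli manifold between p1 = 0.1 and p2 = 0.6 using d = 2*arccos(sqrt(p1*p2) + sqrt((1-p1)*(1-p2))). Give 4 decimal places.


Geodesic distance on Bernoulli manifold:
d(p1,p2) = 2*arccos(sqrt(p1*p2) + sqrt((1-p1)*(1-p2))).
sqrt(p1*p2) = sqrt(0.1*0.6) = 0.244949.
sqrt((1-p1)*(1-p2)) = sqrt(0.9*0.4) = 0.6.
arg = 0.244949 + 0.6 = 0.844949.
d = 2*arccos(0.844949) = 1.1287

1.1287


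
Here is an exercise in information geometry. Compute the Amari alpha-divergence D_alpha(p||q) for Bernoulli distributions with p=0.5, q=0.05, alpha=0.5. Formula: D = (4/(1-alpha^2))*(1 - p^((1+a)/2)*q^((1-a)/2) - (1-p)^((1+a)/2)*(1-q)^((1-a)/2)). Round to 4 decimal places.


Amari alpha-divergence:
D = (4/(1-alpha^2))*(1 - p^((1+a)/2)*q^((1-a)/2) - (1-p)^((1+a)/2)*(1-q)^((1-a)/2)).
alpha = 0.5, p = 0.5, q = 0.05.
e1 = (1+alpha)/2 = 0.75, e2 = (1-alpha)/2 = 0.25.
t1 = p^e1 * q^e2 = 0.5^0.75 * 0.05^0.25 = 0.281171.
t2 = (1-p)^e1 * (1-q)^e2 = 0.5^0.75 * 0.95^0.25 = 0.587027.
4/(1-alpha^2) = 5.333333.
D = 5.333333*(1 - 0.281171 - 0.587027) = 0.7029

0.7029


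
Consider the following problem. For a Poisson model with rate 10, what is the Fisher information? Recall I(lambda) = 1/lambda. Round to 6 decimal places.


Fisher information for Poisson: I(lambda) = 1/lambda.
lambda = 10.
I(lambda) = 1/10 = 0.100000

0.100000


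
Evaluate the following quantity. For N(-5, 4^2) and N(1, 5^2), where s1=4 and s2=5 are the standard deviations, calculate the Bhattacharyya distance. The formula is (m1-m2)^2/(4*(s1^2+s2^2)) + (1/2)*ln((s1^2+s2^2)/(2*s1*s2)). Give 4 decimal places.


Bhattacharyya distance between two Gaussians:
DB = (m1-m2)^2/(4*(s1^2+s2^2)) + (1/2)*ln((s1^2+s2^2)/(2*s1*s2)).
(m1-m2)^2 = (-6)^2 = 36.
s1^2+s2^2 = 16 + 25 = 41.
term1 = 36/164 = 0.219512.
term2 = 0.5*ln(41/40.0) = 0.012346.
DB = 0.219512 + 0.012346 = 0.2319

0.2319


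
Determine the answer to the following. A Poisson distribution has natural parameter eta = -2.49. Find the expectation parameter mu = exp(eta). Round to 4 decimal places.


Expectation parameter for Poisson exponential family:
mu = exp(eta).
eta = -2.49.
mu = exp(-2.49) = 0.0829

0.0829


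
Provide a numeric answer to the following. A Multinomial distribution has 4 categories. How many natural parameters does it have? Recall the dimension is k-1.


Exponential family dimension calculation:
For Multinomial with k=4 categories, dim = k-1 = 3.

3


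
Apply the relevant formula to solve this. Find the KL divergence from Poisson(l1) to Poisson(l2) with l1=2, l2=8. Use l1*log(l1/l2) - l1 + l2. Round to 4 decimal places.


KL divergence for Poisson:
KL = l1*log(l1/l2) - l1 + l2.
l1 = 2, l2 = 8.
log(2/8) = -1.386294.
l1*log(l1/l2) = 2 * -1.386294 = -2.772589.
KL = -2.772589 - 2 + 8 = 3.2274

3.2274


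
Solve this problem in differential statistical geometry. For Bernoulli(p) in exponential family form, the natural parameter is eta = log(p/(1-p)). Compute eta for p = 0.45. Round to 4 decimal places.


Natural parameter for Bernoulli: eta = log(p/(1-p)).
p = 0.45, 1-p = 0.55.
p/(1-p) = 0.818182.
eta = log(0.818182) = -0.2007

-0.2007


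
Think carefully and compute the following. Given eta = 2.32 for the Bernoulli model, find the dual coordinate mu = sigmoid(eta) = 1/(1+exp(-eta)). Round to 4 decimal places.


Dual coordinate (expectation parameter) for Bernoulli:
mu = 1/(1+exp(-eta)).
eta = 2.32.
exp(-eta) = exp(-2.32) = 0.098274.
mu = 1/(1+0.098274) = 0.9105

0.9105


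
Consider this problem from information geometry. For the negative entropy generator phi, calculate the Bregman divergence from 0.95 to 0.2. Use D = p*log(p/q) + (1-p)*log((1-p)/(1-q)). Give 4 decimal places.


Bregman divergence with negative entropy generator:
D = p*log(p/q) + (1-p)*log((1-p)/(1-q)).
p = 0.95, q = 0.2.
p*log(p/q) = 0.95*log(0.95/0.2) = 1.480237.
(1-p)*log((1-p)/(1-q)) = 0.05*log(0.05/0.8) = -0.138629.
D = 1.480237 + -0.138629 = 1.3416

1.3416


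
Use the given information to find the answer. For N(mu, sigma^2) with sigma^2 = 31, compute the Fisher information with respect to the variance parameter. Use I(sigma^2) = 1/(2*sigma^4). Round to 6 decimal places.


Fisher information for variance: I(sigma^2) = 1/(2*sigma^4).
sigma^2 = 31, so sigma^4 = 961.
I = 1/(2*961) = 1/1922 = 0.000520

0.000520


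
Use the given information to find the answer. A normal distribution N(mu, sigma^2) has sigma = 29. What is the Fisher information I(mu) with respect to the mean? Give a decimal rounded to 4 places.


The Fisher information for the mean of a normal distribution is I(mu) = 1/sigma^2.
sigma = 29, so sigma^2 = 841.
I(mu) = 1/841 = 0.0012

0.0012


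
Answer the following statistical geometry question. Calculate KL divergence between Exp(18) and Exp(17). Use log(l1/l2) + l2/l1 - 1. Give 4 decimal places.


KL divergence for exponential family:
KL = log(l1/l2) + l2/l1 - 1.
log(18/17) = 0.057158.
17/18 = 0.944444.
KL = 0.057158 + 0.944444 - 1 = 0.0016

0.0016


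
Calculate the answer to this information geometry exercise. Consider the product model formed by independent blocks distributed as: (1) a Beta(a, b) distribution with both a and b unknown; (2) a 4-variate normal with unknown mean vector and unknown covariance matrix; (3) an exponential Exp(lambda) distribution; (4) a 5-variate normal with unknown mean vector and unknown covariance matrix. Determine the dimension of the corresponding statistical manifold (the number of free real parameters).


The dimension of a statistical manifold equals the number of free
(independent) real parameters of the model. For a product of independent
blocks the parameter counts add.
- Beta (a, b): 2.
- 4-variate normal: 4 (mean) + 4*5/2 = 10 (symmetric covariance) = 14.
- exponential (lambda): 1.
- 5-variate normal: 5 (mean) + 5*6/2 = 15 (symmetric covariance) = 20.
Total = 2 + 14 + 1 + 20 = 37.
Dimension = 37

37


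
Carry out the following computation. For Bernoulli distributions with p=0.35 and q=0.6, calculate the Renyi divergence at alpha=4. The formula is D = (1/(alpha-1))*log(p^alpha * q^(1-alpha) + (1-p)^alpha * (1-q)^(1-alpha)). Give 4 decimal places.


Renyi divergence of order alpha between Bernoulli distributions:
D = (1/(alpha-1))*log(p^alpha * q^(1-alpha) + (1-p)^alpha * (1-q)^(1-alpha)).
alpha = 4, p = 0.35, q = 0.6.
p^alpha * q^(1-alpha) = 0.35^4 * 0.6^-3 = 0.069473.
(1-p)^alpha * (1-q)^(1-alpha) = 0.65^4 * 0.4^-3 = 2.78916.
sum = 0.069473 + 2.78916 = 2.858634.
D = (1/3)*log(2.858634) = 0.3501

0.3501


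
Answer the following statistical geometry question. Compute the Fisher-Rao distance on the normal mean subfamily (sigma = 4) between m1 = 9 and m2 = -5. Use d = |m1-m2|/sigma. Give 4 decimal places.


On the fixed-variance normal subfamily, geodesic distance = |m1-m2|/sigma.
|9 - -5| = 14.
sigma = 4.
d = 14/4 = 3.5000

3.5000


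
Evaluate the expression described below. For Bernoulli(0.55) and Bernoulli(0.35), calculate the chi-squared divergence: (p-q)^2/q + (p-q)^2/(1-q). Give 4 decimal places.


Chi-squared divergence between Bernoulli distributions:
chi^2 = (p-q)^2/q + (p-q)^2/(1-q).
p = 0.55, q = 0.35, p-q = 0.2.
(p-q)^2 = 0.04.
term1 = 0.04/0.35 = 0.114286.
term2 = 0.04/0.65 = 0.061538.
chi^2 = 0.114286 + 0.061538 = 0.1758

0.1758


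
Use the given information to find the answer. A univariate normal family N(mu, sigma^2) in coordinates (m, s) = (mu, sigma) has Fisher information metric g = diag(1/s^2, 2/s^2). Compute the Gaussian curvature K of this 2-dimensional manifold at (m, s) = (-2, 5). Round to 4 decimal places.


The metric has the form g = (A dm^2 + B ds^2)/s^2 with A = 1, B = 2.
Substitute u = sqrt(A/B)*m: g = B*(du^2 + ds^2)/s^2, i.e. B times the
Poincare upper half-plane metric, which has constant Gaussian curvature -1.
Scaling a 2D metric by a constant c divides the Gaussian curvature by c,
so K = -1/B = -1/(2) = -0.5000 everywhere (the point (m, s) = (-2, 5) is irrelevant:
the curvature is constant).
The requested Gaussian curvature is K = -0.5000.

-0.5000


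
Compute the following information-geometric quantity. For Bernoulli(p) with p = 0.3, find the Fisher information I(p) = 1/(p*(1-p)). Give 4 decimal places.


For Bernoulli(p), Fisher information is I(p) = 1/(p*(1-p)).
p = 0.3, 1-p = 0.7.
p*(1-p) = 0.21.
I(p) = 1/0.21 = 4.7619

4.7619


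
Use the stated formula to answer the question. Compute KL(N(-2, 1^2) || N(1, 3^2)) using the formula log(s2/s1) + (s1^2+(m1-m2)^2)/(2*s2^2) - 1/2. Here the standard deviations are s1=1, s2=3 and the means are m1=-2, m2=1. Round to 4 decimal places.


KL divergence between normal distributions:
KL = log(s2/s1) + (s1^2 + (m1-m2)^2)/(2*s2^2) - 1/2.
log(3/1) = 1.098612.
(1^2 + (-2-1)^2)/(2*3^2) = (1 + 9)/18 = 0.555556.
KL = 1.098612 + 0.555556 - 0.5 = 1.1542

1.1542


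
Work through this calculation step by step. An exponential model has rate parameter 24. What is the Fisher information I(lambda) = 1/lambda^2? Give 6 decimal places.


Fisher information for exponential: I(lambda) = 1/lambda^2.
lambda = 24, lambda^2 = 576.
I = 1/576 = 0.001736

0.001736


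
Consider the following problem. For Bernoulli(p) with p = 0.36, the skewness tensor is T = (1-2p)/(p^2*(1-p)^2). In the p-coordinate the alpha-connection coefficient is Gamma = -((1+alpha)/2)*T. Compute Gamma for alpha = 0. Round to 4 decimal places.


Skewness (Amari-Chentsov) tensor: T = (1-2p)/(p^2*(1-p)^2).
p = 0.36, 1-2p = 0.28, p^2 = 0.1296, (1-p)^2 = 0.4096.
T = 0.28/(0.1296 * 0.4096) = 5.274643.
In the p-coordinate, Gamma^(alpha) = Gamma^(0) - (alpha/2)*T with Gamma^(0) = (1/2)*g'(p) = -T/2,
so Gamma^(alpha) = -((1+alpha)/2)*T.
alpha = 0, -(1+alpha)/2 = -0.5.
Gamma = -0.5 * 5.274643 = -2.6373

-2.6373


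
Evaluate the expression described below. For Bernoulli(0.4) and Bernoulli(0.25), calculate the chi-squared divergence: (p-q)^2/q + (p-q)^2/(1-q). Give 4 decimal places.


Chi-squared divergence between Bernoulli distributions:
chi^2 = (p-q)^2/q + (p-q)^2/(1-q).
p = 0.4, q = 0.25, p-q = 0.15.
(p-q)^2 = 0.0225.
term1 = 0.0225/0.25 = 0.09.
term2 = 0.0225/0.75 = 0.03.
chi^2 = 0.09 + 0.03 = 0.1200

0.1200


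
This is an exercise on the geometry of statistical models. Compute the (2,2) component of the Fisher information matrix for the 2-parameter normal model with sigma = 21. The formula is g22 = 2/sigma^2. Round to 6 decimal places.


For the 2-parameter normal family, the Fisher metric has:
  g11 = 1/sigma^2, g22 = 2/sigma^2.
sigma = 21, sigma^2 = 441.
g22 = 0.004535

0.004535
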